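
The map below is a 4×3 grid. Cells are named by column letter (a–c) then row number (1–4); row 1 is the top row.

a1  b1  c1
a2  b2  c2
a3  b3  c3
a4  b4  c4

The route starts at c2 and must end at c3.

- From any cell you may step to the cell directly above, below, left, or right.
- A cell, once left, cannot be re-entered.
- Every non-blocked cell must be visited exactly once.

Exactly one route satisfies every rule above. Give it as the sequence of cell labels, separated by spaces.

c2 c1 b1 a1 a2 b2 b3 a3 a4 b4 c4 c3

Need to visit all 12 open cells exactly once, starting at c2 and ending at c3.
Route from c2: up 1 to c1, left 2 to a1, down 1 to a2, right 1 to b2, down 1 to b3, left 1 to a3, down 1 to a4, right 2 to c4, up 1 to c3 — 11 moves in all.
Check: all 12 open cells covered.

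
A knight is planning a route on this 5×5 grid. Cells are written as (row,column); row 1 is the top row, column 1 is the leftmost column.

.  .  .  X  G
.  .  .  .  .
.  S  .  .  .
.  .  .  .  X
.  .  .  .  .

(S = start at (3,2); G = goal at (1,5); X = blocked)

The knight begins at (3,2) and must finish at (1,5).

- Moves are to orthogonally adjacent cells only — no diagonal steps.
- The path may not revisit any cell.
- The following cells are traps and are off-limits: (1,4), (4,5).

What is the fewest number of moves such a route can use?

5

The Manhattan distance from (3,2) to (1,5) is |3−1| + |2−5| = 5, so at least 5 moves are needed.
A route of 5 moves achieves this: (3,2) → (2,2) → (2,3) → (2,4) → (2,5) → (1,5).
Since 5 matches the lower bound, it is optimal.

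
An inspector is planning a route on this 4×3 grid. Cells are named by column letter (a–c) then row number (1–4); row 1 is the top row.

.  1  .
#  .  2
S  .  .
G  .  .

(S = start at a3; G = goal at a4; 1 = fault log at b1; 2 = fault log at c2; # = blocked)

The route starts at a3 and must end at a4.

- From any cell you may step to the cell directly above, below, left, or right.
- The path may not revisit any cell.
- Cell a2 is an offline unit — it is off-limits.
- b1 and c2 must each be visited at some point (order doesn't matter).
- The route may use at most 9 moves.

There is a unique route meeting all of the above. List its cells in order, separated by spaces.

a3 b3 b2 b1 c1 c2 c3 c4 b4 a4

The 9-move cap with required stops at b1, c2 leaves no slack for detours.
Route from a3: right 1 to b3, up 2 to b1, right 1 to c1, down 3 to c4, left 2 to a4 — 9 moves in all.
Check: all required cells visited; 9 ≤ 9 moves.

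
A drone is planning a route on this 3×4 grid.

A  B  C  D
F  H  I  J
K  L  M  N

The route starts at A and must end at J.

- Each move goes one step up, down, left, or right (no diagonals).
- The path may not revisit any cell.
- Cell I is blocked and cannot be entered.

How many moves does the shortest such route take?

4

The Manhattan distance from A to J is |1−2| + |1−4| = 4, so at least 4 moves are needed.
A route of 4 moves achieves this: A → B → C → D → J.
Since 4 matches the lower bound, it is optimal.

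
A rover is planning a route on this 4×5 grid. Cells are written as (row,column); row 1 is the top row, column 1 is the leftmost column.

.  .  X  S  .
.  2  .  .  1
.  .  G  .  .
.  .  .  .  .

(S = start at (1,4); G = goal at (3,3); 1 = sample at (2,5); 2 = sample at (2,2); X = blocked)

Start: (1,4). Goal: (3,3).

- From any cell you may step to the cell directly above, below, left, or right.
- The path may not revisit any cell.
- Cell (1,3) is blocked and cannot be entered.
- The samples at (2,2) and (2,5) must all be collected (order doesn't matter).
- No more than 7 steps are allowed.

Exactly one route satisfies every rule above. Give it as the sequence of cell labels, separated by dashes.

The 7-move cap with required stops at (2,2), (2,5) leaves no slack for detours.
Route from (1,4): right to (1,5), down to (2,5), 3× left (reaching (2,2)), down to (3,2), right to (3,3) — 7 moves in all.
Check: all required cells visited; 7 ≤ 7 moves.

(1,4) - (1,5) - (2,5) - (2,4) - (2,3) - (2,2) - (3,2) - (3,3)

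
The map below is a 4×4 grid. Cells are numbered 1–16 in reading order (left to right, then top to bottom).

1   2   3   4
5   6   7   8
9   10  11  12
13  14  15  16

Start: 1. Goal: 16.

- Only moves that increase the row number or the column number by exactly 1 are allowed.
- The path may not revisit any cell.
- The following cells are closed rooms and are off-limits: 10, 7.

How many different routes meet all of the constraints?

A right/down-only route from 1 to 16 makes exactly 3 down-moves and 3 right-moves in some order.
With no other constraints that would be C(6,3) = 20 routes.
Subtract routes through each blocked cell (inclusion–exclusion for overlaps): − through 7: 9 − through 10: 9 → 2.
That gives 2 routes.

2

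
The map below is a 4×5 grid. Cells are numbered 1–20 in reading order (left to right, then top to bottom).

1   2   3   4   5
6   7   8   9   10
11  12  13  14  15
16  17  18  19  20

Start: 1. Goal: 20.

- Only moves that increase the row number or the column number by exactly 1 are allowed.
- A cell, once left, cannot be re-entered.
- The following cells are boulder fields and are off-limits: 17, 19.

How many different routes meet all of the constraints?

A right/down-only route from 1 to 20 makes exactly 3 down-moves and 4 right-moves in some order.
With no other constraints that would be C(7,3) = 35 routes.
Subtract routes through each blocked cell (inclusion–exclusion for overlaps): − through 17: 4 − through 19: 20 + through 17&19: 4 → 15.
That gives 15 routes.

15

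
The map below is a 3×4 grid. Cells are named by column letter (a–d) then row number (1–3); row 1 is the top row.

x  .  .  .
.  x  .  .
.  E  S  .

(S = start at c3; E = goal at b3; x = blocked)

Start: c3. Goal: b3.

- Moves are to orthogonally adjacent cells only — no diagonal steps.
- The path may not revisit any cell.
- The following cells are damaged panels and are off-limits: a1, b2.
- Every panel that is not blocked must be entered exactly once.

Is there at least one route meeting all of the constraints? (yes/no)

no

Cell b1 has only one open neighbour but is neither the start nor the goal, so a Hamiltonian route would have to both enter and leave it through the same neighbour — impossible without revisiting.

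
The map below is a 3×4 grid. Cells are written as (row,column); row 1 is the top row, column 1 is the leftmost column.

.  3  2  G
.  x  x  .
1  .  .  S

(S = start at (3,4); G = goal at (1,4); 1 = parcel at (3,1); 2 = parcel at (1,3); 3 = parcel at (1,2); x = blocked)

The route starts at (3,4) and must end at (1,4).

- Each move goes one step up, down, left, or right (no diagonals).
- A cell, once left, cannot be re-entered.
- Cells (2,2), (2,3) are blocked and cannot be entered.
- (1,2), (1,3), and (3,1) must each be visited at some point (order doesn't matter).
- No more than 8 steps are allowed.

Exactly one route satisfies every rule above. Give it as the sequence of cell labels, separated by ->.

The 8-move cap with required stops at (1,2), (1,3), (3,1) leaves no slack for detours.
Route from (3,4): 3× left (reaching (3,1)), 2× up (reaching (1,1)), 3× right (reaching (1,4)) — 8 moves in all.
Check: all required cells visited; 8 ≤ 8 moves.

(3,4) -> (3,3) -> (3,2) -> (3,1) -> (2,1) -> (1,1) -> (1,2) -> (1,3) -> (1,4)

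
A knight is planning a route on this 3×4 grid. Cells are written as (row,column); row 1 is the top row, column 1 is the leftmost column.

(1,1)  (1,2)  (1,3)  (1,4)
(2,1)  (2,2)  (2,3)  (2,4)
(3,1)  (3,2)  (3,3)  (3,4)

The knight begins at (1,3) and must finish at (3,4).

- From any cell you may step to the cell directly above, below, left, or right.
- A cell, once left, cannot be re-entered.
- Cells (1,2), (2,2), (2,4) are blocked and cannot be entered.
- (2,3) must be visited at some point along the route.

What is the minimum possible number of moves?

3

Any route passes through (2,3) somewhere between (1,3) and (3,4). Summing Manhattan distances along the two legs ((1,3) → (2,3) → (3,4)) gives a lower bound of 1 + 2 = 3 moves.
A route of 3 moves achieves this: (1,3) → (2,3) → (3,3) → (3,4).
Since 3 matches the lower bound, it is optimal.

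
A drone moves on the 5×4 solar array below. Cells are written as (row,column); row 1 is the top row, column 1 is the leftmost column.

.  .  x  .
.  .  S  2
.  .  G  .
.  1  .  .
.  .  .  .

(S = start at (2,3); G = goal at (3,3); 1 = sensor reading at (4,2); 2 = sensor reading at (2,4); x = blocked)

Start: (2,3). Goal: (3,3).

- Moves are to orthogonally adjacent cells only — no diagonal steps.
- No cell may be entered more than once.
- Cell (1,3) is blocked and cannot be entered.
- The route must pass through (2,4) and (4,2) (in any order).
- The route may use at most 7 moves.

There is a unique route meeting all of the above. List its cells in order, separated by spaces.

The 7-move cap with required stops at (2,4), (4,2) leaves no slack for detours.
Route from (2,3): right to (2,4), 2× down (reaching (4,4)), 2× left (reaching (4,2)), up to (3,2), right to (3,3) — 7 moves in all.
Check: all required cells visited; 7 ≤ 7 moves.

(2,3) (2,4) (3,4) (4,4) (4,3) (4,2) (3,2) (3,3)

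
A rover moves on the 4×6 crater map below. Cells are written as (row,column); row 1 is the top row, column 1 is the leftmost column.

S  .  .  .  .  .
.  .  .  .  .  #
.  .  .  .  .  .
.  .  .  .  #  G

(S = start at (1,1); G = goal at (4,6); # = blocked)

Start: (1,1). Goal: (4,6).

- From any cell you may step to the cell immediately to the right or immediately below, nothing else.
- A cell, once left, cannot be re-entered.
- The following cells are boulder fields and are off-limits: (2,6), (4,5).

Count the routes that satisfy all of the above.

15

A right/down-only route from (1,1) to (4,6) makes exactly 3 down-moves and 5 right-moves in some order.
With no other constraints that would be C(8,3) = 56 routes.
Subtract routes through each blocked cell (inclusion–exclusion for overlaps): − through (2,6): 6 − through (4,5): 35 → 15.
That gives 15 routes.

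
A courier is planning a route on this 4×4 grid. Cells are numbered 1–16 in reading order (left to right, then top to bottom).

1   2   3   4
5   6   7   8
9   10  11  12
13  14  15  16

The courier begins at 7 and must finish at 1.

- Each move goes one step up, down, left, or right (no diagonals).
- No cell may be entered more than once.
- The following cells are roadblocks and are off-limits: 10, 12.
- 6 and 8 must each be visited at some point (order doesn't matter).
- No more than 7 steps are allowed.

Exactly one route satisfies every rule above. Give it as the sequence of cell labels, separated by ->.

7 -> 8 -> 4 -> 3 -> 2 -> 6 -> 5 -> 1

The budget equals the shortest possible length, so every move has to be on a shortest route through the required cells.
Route from 7: right 1 to 8, up 1 to 4, left 2 to 2, down 1 to 6, left 1 to 5, up 1 to 1 — 7 moves in all.
Check: all required cells visited; 7 ≤ 7 moves.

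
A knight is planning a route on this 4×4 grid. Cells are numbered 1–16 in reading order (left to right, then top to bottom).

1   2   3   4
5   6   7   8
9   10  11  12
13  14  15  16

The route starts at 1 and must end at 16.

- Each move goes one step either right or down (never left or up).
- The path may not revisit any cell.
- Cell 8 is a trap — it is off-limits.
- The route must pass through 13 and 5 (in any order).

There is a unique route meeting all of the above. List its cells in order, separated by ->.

Moves only go right or down, so the column and row indices never decrease.
Route from 1: down 3 to 13, right 3 to 16 — 6 moves in all.
Check: all required cells visited.

1 -> 5 -> 9 -> 13 -> 14 -> 15 -> 16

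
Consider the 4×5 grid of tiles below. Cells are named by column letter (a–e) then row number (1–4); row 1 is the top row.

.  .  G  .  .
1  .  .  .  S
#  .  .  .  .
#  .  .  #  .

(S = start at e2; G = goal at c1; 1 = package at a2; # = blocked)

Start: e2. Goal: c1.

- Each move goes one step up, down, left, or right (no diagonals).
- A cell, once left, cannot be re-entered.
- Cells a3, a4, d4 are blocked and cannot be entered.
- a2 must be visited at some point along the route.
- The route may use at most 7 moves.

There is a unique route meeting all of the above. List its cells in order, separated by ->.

e2 -> d2 -> c2 -> b2 -> a2 -> a1 -> b1 -> c1

The budget equals the shortest possible length, so every move has to be on a shortest route through the required cells.
Route from e2: left 4 to a2, up 1 to a1, right 2 to c1 — 7 moves in all.
Check: all required cells visited; 7 ≤ 7 moves.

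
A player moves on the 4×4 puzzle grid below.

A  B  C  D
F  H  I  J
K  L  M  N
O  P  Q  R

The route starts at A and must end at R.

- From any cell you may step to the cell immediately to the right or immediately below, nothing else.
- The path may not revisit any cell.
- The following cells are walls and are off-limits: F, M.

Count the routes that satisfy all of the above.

A right/down-only route from A to R makes exactly 3 down-moves and 3 right-moves in some order.
With no other constraints that would be C(6,3) = 20 routes.
Subtract routes through each blocked cell (inclusion–exclusion for overlaps): − through F: 10 − through M: 12 + through F&M: 6 → 4.
That gives 4 routes.

4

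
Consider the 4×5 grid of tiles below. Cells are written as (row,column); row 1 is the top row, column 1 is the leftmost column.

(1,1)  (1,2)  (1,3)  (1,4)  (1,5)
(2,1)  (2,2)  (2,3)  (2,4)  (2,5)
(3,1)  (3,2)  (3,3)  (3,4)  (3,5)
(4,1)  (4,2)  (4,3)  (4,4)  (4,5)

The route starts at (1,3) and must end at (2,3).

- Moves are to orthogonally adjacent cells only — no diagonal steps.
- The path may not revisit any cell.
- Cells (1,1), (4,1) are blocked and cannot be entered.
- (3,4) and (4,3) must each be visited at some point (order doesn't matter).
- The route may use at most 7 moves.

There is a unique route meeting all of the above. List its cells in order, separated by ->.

(1,3) -> (1,4) -> (2,4) -> (3,4) -> (4,4) -> (4,3) -> (3,3) -> (2,3)

The budget equals the shortest possible length, so every move has to be on a shortest route through the required cells.
Route from (1,3): right to (1,4), 3× down (reaching (4,4)), left to (4,3), 2× up (reaching (2,3)) — 7 moves in all.
Check: all required cells visited; 7 ≤ 7 moves.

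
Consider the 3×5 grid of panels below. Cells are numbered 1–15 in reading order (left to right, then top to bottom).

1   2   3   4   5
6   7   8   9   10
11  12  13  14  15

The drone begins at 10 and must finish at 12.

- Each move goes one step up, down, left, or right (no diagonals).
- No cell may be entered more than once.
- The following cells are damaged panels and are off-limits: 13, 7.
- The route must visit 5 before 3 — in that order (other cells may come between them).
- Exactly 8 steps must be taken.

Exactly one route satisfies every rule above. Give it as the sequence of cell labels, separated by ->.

The waypoints must appear in the order 5, 3, with no cell reused.
Route from 10: up 1 to 5, left 4 to 1, down 2 to 11, right 1 to 12 — 8 moves in all.
Check: order respected (5 at step 1, 3 at step 3); 8 moves as required.

10 -> 5 -> 4 -> 3 -> 2 -> 1 -> 6 -> 11 -> 12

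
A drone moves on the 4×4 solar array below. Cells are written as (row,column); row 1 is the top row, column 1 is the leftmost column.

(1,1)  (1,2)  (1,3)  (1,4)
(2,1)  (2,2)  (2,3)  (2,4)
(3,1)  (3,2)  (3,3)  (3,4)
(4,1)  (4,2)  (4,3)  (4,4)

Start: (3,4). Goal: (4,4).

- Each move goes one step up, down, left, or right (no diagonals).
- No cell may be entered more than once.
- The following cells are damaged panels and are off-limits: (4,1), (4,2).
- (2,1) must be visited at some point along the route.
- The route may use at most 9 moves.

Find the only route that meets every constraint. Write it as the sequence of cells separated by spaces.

Any route must reach (2,1) and still end at (4,4) within 9 moves, so the order of the required stops is forced.
Route from (3,4): up to (2,4), 3× left (reaching (2,1)), down to (3,1), 2× right (reaching (3,3)), down to (4,3), right to (4,4) — 9 moves in all.
Check: all required cells visited; 9 ≤ 9 moves.

(3,4) (2,4) (2,3) (2,2) (2,1) (3,1) (3,2) (3,3) (4,3) (4,4)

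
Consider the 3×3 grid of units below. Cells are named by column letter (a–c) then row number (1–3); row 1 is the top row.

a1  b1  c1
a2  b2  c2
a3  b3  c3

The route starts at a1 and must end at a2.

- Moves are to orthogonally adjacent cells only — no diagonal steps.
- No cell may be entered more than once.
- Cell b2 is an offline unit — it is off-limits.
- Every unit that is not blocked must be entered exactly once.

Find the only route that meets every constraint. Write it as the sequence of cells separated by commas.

a1, b1, c1, c2, c3, b3, a3, a2

Need to visit all 8 open cells exactly once, starting at a1 and ending at a2.
Cell b1 has only two open neighbours (a1 and c1), so the path must pass straight through it: one of those is the cell it's entered from and the other is where it exits.
Route from a1: right 2 to c1, down 2 to c3, left 2 to a3, up 1 to a2 — 7 moves in all.
Check: all 8 open cells covered.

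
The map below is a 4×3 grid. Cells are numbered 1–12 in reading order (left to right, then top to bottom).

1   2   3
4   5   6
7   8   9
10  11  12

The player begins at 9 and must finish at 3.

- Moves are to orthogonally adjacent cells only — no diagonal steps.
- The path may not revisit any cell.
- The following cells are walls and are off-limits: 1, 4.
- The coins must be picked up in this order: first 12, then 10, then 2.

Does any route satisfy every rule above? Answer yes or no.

yes

One route that works: 9 → 12 → 11 → 10 → 7 → 8 → 5 → 2 → 3.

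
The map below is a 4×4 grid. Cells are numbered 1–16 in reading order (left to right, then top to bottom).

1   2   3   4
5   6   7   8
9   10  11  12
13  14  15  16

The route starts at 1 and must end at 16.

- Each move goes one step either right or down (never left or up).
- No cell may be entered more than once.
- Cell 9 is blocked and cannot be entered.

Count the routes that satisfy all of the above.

16

A right/down-only route from 1 to 16 makes exactly 3 down-moves and 3 right-moves in some order.
With no other constraints that would be C(6,3) = 20 routes.
Subtract routes through each blocked cell (inclusion–exclusion for overlaps): − through 9: 4 → 16.
That gives 16 routes.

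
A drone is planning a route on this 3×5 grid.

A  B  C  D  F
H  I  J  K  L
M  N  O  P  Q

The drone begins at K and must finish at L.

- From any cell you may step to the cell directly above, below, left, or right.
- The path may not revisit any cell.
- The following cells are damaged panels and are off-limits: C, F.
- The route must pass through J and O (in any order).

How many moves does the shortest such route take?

5

Any route passes through J and O in some order between K and L. Summing Manhattan distances along each leg and taking the cheapest ordering (K → J → O → L) gives a lower bound of 1 + 1 + 3 = 5 moves.
A route of 5 moves achieves this: K → J → O → P → Q → L.
Since 5 matches the lower bound, it is optimal.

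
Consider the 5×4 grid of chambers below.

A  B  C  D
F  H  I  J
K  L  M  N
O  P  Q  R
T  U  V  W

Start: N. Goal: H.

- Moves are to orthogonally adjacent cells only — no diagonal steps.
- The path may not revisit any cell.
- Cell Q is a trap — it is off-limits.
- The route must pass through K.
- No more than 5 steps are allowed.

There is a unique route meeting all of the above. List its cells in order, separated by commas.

N, M, L, K, F, H

The 5-move cap with required stops at K leaves no slack for detours.
Route from N: 3× left (reaching K), up to F, right to H — 5 moves in all.
Check: all required cells visited; 5 ≤ 5 moves.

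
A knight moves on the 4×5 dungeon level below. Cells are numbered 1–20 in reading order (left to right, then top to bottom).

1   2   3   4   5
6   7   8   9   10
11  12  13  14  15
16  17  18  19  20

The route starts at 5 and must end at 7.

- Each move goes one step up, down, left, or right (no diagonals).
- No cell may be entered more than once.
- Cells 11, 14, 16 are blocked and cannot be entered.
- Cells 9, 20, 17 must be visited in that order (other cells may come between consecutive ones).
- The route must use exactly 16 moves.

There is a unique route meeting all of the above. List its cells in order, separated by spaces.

5 4 9 10 15 20 19 18 17 12 13 8 3 2 1 6 7

The waypoints must appear in the order 9, 20, 17, with no cell reused.
Route from 5: left to 4, down to 9, right to 10, 2× down (reaching 20), 3× left (reaching 17), up to 12, right to 13, 2× up (reaching 3), 2× left (reaching 1), down to 6, right to 7 — 16 moves in all.
Check: order respected (9 at step 2, 20 at step 5, 17 at step 8); 16 moves as required.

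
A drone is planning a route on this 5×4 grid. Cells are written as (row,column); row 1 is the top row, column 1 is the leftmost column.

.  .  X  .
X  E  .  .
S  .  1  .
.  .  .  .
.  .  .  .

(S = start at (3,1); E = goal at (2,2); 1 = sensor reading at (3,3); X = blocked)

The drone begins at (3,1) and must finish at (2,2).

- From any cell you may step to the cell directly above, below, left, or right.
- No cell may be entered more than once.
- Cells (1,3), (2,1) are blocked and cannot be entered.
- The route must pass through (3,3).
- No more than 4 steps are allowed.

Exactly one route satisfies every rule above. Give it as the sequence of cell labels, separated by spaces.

Any route must reach (3,3) and still end at (2,2) within 4 moves, so the order of the required stops is forced.
Route from (3,1): right 2 to (3,3), up 1 to (2,3), left 1 to (2,2) — 4 moves in all.
Check: all required cells visited; 4 ≤ 4 moves.

(3,1) (3,2) (3,3) (2,3) (2,2)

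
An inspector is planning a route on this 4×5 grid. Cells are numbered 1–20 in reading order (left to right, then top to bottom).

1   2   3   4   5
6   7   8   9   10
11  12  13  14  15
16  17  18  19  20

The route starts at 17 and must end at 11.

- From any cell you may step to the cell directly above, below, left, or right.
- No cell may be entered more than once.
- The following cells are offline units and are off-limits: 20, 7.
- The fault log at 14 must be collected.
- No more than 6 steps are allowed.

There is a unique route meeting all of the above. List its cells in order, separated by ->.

Any route must reach 14 and still end at 11 within 6 moves, so the order of the required stops is forced.
Route from 17: right 2 to 19, up 1 to 14, left 3 to 11 — 6 moves in all.
Check: all required cells visited; 6 ≤ 6 moves.

17 -> 18 -> 19 -> 14 -> 13 -> 12 -> 11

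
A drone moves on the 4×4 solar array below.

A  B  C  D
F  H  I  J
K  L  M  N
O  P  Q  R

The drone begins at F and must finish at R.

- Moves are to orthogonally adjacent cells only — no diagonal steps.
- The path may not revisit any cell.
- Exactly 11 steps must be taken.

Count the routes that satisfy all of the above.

Need simple routes of exactly 11 moves from F to R (Manhattan distance 5, so 3 moves are spent on a detour and 3 undoing it).
Branch systematically from the start, pruning whenever the remaining move budget drops below the Manhattan distance to R or differs from it in parity. Grouping the completions by first move — via A: 15; via K: 16; via H: 8 — and summing: 15 + 16 + 8 = 39.
That gives 39 routes.

39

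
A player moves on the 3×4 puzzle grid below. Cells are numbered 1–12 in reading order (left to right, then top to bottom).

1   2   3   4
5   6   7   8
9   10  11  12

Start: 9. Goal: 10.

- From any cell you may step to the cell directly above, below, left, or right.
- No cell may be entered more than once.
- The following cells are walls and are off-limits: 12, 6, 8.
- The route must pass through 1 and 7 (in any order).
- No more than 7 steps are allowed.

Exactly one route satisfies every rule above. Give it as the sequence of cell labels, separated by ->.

9 -> 5 -> 1 -> 2 -> 3 -> 7 -> 11 -> 10

The 7-move cap with required stops at 1, 7 leaves no slack for detours.
Route from 9: up 2 to 1, right 2 to 3, down 2 to 11, left 1 to 10 — 7 moves in all.
Check: all required cells visited; 7 ≤ 7 moves.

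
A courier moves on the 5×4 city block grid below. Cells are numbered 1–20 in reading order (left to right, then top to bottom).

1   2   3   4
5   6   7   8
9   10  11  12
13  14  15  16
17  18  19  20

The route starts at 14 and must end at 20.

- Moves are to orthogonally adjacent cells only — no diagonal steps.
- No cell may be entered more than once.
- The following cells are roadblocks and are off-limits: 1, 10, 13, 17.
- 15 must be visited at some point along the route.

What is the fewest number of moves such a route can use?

Any route passes through 15 somewhere between 14 and 20. Summing Manhattan distances along the two legs (14 → 15 → 20) gives a lower bound of 1 + 2 = 3 moves.
A route of 3 moves achieves this: 14 → 15 → 19 → 20.
Since 3 matches the lower bound, it is optimal.

3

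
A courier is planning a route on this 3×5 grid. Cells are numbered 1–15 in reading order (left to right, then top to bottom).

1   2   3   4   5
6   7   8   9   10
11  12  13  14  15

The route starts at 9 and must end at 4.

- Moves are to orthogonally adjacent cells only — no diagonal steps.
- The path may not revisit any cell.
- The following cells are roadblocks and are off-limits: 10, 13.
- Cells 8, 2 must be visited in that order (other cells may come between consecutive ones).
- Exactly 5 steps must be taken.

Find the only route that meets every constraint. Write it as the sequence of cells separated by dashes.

9 - 8 - 7 - 2 - 3 - 4

The waypoints must appear in the order 8, 2, with no cell reused.
Route from 9: left 2 to 7, up 1 to 2, right 2 to 4 — 5 moves in all.
Check: order respected (8 at step 1, 2 at step 3); 5 moves as required.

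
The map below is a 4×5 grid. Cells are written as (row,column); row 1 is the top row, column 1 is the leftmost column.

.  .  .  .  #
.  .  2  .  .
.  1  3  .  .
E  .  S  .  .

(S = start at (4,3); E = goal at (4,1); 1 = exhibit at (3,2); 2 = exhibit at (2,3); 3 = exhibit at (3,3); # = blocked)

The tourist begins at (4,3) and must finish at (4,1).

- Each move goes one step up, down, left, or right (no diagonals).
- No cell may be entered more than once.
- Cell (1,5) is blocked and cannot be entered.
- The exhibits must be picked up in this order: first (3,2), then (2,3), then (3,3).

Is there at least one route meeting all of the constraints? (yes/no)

yes

One route that works: (4,3) → (4,2) → (3,2) → (2,2) → (2,3) → (3,3) → (3,4) → (2,4) → (1,4) → (1,3) → (1,2) → (1,1) → (2,1) → (3,1) → (4,1).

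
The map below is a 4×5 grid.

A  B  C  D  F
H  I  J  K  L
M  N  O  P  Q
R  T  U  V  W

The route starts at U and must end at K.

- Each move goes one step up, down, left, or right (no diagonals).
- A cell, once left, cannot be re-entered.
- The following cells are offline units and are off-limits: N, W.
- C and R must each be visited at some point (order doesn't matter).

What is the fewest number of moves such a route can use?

9

Any route passes through C and R in some order between U and K. Summing Manhattan distances along each leg and taking the cheapest ordering (U → R → C → K) gives a lower bound of 2 + 5 + 2 = 9 moves.
A route of 9 moves achieves this: U → T → R → M → H → A → B → C → J → K.
Since 9 matches the lower bound, it is optimal.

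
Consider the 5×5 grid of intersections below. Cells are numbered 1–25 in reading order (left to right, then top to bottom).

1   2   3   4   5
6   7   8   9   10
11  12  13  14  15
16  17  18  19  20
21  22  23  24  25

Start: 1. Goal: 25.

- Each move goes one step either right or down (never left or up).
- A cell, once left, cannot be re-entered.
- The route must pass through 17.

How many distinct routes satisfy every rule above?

16

A right/down-only route from 1 to 25 makes exactly 4 down-moves and 4 right-moves in some order.
With no other constraints that would be C(8,4) = 70 routes.
Split at 17 and multiply the segment counts: 1→17: 4; 17→25: 4; product = 16.
That gives 16 routes.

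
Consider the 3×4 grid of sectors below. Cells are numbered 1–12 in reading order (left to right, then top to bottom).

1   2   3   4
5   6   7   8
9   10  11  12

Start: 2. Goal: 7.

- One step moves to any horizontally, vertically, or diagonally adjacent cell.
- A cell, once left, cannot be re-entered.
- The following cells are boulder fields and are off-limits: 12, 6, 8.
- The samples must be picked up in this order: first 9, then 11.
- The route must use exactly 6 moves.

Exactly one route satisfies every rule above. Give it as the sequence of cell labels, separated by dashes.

2 - 1 - 5 - 9 - 10 - 11 - 7

The waypoints must appear in the order 9, 11, with no cell reused.
Route from 2: left 1 to 1, down 2 to 9, right 2 to 11, up 1 to 7 — 6 moves in all.
Check: order respected (9 at step 3, 11 at step 5); 6 moves as required.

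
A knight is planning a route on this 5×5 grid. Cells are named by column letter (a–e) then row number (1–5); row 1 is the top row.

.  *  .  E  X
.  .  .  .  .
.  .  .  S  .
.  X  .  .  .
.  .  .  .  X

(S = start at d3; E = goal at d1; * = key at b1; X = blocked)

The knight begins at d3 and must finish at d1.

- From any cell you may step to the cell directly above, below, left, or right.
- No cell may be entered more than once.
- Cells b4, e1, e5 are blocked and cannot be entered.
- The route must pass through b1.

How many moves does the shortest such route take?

Any route passes through b1 somewhere between d3 and d1. Summing Manhattan distances along the two legs (d3 → b1 → d1) gives a lower bound of 4 + 2 = 6 moves.
A route of 6 moves achieves this: d3 → d2 → c2 → b2 → b1 → c1 → d1.
Since 6 matches the lower bound, it is optimal.

6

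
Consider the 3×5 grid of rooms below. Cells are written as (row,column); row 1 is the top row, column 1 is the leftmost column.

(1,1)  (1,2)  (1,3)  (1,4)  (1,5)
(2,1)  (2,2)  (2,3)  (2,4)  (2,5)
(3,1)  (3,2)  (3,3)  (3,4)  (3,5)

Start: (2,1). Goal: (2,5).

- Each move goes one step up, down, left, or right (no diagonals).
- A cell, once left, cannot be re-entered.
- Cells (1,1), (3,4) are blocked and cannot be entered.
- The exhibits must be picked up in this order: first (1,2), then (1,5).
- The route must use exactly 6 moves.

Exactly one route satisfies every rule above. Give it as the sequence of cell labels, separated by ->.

(2,1) -> (2,2) -> (1,2) -> (1,3) -> (1,4) -> (1,5) -> (2,5)

The waypoints must appear in the order (1,2), (1,5), with no cell reused.
Route from (2,1): right 1 to (2,2), up 1 to (1,2), right 3 to (1,5), down 1 to (2,5) — 6 moves in all.
Check: order respected ((1,2) at step 2, (1,5) at step 5); 6 moves as required.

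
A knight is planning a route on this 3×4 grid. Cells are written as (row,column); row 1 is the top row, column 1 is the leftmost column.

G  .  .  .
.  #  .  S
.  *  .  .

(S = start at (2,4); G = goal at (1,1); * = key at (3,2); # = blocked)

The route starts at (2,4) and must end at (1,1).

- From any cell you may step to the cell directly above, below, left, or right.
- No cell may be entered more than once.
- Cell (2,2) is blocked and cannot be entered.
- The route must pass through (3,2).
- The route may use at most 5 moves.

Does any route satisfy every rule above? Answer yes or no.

no

Even ignoring the no-revisit rule, getting from (2,4) to (1,1) via (3,2) needs at least 3 + 3 = 6 moves (Manhattan distance per leg), which exceeds the 5-move limit.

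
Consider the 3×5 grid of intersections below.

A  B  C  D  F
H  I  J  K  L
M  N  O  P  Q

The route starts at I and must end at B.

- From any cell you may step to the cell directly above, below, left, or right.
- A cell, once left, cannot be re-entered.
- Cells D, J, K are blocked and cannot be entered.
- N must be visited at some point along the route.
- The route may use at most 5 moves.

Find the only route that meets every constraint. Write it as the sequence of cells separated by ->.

I -> N -> M -> H -> A -> B

The 5-move cap with required stops at N leaves no slack for detours.
Route from I: down 1 to N, left 1 to M, up 2 to A, right 1 to B — 5 moves in all.
Check: all required cells visited; 5 ≤ 5 moves.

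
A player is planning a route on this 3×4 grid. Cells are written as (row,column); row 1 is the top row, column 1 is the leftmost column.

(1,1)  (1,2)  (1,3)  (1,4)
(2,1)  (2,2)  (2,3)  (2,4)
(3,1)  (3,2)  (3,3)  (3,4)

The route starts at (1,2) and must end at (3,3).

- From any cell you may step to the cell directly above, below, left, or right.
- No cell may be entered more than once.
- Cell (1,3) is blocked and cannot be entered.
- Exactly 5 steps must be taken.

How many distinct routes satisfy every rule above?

5

Need simple routes of exactly 5 moves from (1,2) to (3,3) (Manhattan distance 3, so 1 moves are spent on a detour and 1 undoing it).
Enumerating: (1,2) (2,2) (2,1) (3,1) (3,2) (3,3) | (1,2) (2,2) (2,3) (2,4) (3,4) (3,3) | (1,2) (1,1) (2,1) (3,1) (3,2) (3,3) | (1,2) (1,1) (2,1) (2,2) (3,2) (3,3) | (1,2) (1,1) (2,1) (2,2) (2,3) (3,3).
That gives 5 routes.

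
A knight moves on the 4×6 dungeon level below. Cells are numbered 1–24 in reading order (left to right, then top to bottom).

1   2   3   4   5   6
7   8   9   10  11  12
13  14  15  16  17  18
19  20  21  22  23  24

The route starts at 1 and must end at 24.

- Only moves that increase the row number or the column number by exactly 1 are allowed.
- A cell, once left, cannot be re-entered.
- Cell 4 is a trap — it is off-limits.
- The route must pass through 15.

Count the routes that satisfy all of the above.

24

A right/down-only route from 1 to 24 makes exactly 3 down-moves and 5 right-moves in some order.
With no other constraints that would be C(8,3) = 56 routes.
Split at 15 and multiply the segment counts (each segment already excludes blocked cells): 1→15: 6; 15→24: 4; product = 24.
That gives 24 routes.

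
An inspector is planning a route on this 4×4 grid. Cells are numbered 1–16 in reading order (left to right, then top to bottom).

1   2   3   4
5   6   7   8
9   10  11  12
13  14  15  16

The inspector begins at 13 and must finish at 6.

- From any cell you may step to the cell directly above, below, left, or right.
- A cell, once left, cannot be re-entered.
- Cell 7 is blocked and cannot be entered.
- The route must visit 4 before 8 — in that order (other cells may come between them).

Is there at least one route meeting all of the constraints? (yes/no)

yes

One route that works: 13 → 9 → 5 → 1 → 2 → 3 → 4 → 8 → 12 → 11 → 10 → 6.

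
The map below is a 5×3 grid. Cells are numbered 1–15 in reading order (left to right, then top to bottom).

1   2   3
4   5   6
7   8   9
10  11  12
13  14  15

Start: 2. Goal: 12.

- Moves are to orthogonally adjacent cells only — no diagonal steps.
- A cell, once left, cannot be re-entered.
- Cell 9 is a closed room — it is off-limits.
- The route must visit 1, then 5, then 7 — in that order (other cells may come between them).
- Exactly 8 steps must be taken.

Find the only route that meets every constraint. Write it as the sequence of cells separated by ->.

The waypoints must appear in the order 1, 5, 7, with no cell reused.
Route from 2: left 1 to 1, down 1 to 4, right 1 to 5, down 1 to 8, left 1 to 7, down 1 to 10, right 2 to 12 — 8 moves in all.
Check: order respected (1 at step 1, 5 at step 3, 7 at step 5); 8 moves as required.

2 -> 1 -> 4 -> 5 -> 8 -> 7 -> 10 -> 11 -> 12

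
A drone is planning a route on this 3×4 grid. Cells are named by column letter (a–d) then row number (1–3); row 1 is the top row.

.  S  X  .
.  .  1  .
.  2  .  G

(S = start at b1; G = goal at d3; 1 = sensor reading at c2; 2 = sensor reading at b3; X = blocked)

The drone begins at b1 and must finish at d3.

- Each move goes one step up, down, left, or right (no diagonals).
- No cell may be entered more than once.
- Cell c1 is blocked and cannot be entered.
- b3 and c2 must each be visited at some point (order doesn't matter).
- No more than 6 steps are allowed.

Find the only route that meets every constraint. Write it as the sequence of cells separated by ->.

b1 -> b2 -> b3 -> c3 -> c2 -> d2 -> d3

The 6-move cap with required stops at b3, c2 leaves no slack for detours.
Route from b1: down 2 to b3, right 1 to c3, up 1 to c2, right 1 to d2, down 1 to d3 — 6 moves in all.
Check: all required cells visited; 6 ≤ 6 moves.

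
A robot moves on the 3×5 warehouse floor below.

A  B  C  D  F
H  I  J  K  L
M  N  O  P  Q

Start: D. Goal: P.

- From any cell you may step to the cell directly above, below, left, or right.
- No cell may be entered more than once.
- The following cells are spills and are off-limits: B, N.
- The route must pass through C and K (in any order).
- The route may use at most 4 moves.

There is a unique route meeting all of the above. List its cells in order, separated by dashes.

Any route must reach C and K and still end at P within 4 moves, so the order of the required stops is forced.
Route from D: left to C, down to J, right to K, down to P — 4 moves in all.
Check: all required cells visited; 4 ≤ 4 moves.

D - C - J - K - P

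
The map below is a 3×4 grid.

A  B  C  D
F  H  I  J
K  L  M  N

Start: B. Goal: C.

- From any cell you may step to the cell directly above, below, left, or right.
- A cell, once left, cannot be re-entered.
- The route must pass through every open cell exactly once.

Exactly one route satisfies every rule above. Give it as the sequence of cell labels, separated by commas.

Need to visit all 12 open cells exactly once, starting at B and ending at C.
Route from B: left to A, 2× down (reaching K), right to L, up to H, right to I, down to M, right to N, 2× up (reaching D), left to C — 11 moves in all.
Check: all 12 open cells covered.

B, A, F, K, L, H, I, M, N, J, D, C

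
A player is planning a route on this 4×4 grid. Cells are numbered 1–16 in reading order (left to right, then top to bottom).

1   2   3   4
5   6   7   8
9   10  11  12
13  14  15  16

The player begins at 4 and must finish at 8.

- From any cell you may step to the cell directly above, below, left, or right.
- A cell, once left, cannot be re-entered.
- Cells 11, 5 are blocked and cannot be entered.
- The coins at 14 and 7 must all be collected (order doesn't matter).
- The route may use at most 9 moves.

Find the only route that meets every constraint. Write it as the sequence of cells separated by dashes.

Any route must reach 14 and 7 and still end at 8 within 9 moves, so the order of the required stops is forced.
Route from 4: left 1 to 3, down 1 to 7, left 1 to 6, down 2 to 14, right 2 to 16, up 2 to 8 — 9 moves in all.
Check: all required cells visited; 9 ≤ 9 moves.

4 - 3 - 7 - 6 - 10 - 14 - 15 - 16 - 12 - 8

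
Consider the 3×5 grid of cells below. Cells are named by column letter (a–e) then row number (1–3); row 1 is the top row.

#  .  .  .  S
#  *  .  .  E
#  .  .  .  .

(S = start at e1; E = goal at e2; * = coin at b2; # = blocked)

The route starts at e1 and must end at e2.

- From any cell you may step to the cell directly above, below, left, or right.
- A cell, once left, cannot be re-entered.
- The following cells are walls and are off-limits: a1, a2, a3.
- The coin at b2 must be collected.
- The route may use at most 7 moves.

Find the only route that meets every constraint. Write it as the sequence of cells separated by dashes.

Any route must reach b2 and still end at e2 within 7 moves, so the order of the required stops is forced.
Route from e1: 3× left (reaching b1), down to b2, 3× right (reaching e2) — 7 moves in all.
Check: all required cells visited; 7 ≤ 7 moves.

e1 - d1 - c1 - b1 - b2 - c2 - d2 - e2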